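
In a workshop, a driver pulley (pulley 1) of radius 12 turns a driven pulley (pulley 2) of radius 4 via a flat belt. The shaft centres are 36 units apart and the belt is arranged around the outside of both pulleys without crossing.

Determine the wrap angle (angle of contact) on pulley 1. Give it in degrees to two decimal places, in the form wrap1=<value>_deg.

open belt: β = asin((r2−r1)/C) = asin(-8/36) = -12.8396°
wrap1 = π − 2β = 205.6792°
wrap2 = π + 2β = 154.3208°

wrap1=205.68_deg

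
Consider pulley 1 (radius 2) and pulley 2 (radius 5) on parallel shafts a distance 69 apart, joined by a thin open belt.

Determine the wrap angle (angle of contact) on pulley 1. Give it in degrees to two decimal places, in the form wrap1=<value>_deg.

open belt: β = asin((r2−r1)/C) = asin(3/69) = 2.4919°
wrap1 = π − 2β = 175.0162°
wrap2 = π + 2β = 184.9838°

wrap1=175.02_deg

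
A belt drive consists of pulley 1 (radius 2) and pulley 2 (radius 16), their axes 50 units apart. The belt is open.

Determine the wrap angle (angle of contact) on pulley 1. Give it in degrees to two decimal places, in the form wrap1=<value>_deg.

wrap1=147.48_deg

open belt: β = asin((r2−r1)/C) = asin(14/50) = 16.2602°
wrap1 = π − 2β = 147.4796°
wrap2 = π + 2β = 212.5204°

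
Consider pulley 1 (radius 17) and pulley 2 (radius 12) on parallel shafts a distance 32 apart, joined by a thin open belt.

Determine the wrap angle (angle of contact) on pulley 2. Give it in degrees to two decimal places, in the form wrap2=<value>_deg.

wrap2=162.02_deg

open belt: β = asin((r2−r1)/C) = asin(-5/32) = -8.9893°
wrap1 = π − 2β = 197.9786°
wrap2 = π + 2β = 162.0214°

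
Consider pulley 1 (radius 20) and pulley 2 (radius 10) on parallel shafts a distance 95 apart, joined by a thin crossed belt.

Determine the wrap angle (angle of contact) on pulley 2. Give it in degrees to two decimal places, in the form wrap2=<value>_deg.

crossed belt: β = asin((r1+r2)/C) = asin(30/95) = 18.4085°
wrap1 = wrap2 = π + 2β = 216.8170°

wrap2=216.82_deg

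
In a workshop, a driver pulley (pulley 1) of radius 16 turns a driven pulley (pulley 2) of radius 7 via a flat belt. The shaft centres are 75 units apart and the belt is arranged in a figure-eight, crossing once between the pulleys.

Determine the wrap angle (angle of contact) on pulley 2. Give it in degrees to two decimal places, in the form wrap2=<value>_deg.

crossed belt: β = asin((r1+r2)/C) = asin(23/75) = 17.8585°
wrap1 = wrap2 = π + 2β = 215.7169°

wrap2=215.72_deg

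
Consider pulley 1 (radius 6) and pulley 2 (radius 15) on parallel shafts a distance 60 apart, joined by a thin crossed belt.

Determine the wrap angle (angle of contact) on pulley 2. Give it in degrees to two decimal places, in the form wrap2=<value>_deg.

wrap2=220.97_deg

crossed belt: β = asin((r1+r2)/C) = asin(21/60) = 20.4873°
wrap1 = wrap2 = π + 2β = 220.9746°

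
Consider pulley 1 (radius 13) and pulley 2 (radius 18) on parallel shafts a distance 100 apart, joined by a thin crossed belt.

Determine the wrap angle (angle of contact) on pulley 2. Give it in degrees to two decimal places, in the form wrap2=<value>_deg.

crossed belt: β = asin((r1+r2)/C) = asin(31/100) = 18.0592°
wrap1 = wrap2 = π + 2β = 216.1185°

wrap2=216.12_deg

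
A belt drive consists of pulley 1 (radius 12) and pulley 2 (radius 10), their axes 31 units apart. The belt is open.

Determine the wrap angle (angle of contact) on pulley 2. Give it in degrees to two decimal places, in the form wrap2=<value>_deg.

wrap2=172.60_deg

open belt: β = asin((r2−r1)/C) = asin(-2/31) = -3.6991°
wrap1 = π − 2β = 187.3981°
wrap2 = π + 2β = 172.6019°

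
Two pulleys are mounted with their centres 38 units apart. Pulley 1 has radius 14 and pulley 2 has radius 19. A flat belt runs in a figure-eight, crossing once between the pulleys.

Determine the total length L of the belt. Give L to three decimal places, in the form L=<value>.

crossed belt: β = asin((r1+r2)/C) = asin(33/38) = 60.2757°
wrap1 = wrap2 = π + 2β = 300.5513°
tangent length = C·cosβ = 18.8414
L = (r1+r2)·wrap + 2·C·cosβ = 33·5.2456 + 2·18.8414 = 210.7880

L=210.788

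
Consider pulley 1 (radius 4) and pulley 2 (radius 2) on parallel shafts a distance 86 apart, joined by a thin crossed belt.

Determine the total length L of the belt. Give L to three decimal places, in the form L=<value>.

crossed belt: β = asin((r1+r2)/C) = asin(6/86) = 4.0006°
wrap1 = wrap2 = π + 2β = 188.0013°
tangent length = C·cosβ = 85.7904
L = (r1+r2)·wrap + 2·C·cosβ = 6·3.2812 + 2·85.7904 = 191.2683

L=191.268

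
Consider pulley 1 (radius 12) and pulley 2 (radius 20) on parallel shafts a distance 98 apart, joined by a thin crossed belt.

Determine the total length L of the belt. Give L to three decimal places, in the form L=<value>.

L=307.076

crossed belt: β = asin((r1+r2)/C) = asin(32/98) = 19.0583°
wrap1 = wrap2 = π + 2β = 218.1167°
tangent length = C·cosβ = 92.6283
L = (r1+r2)·wrap + 2·C·cosβ = 32·3.8069 + 2·92.6283 = 307.0759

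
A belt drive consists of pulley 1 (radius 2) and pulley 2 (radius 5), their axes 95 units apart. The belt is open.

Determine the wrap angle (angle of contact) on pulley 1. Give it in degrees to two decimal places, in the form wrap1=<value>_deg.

wrap1=176.38_deg

open belt: β = asin((r2−r1)/C) = asin(3/95) = 1.8096°
wrap1 = π − 2β = 176.3807°
wrap2 = π + 2β = 183.6193°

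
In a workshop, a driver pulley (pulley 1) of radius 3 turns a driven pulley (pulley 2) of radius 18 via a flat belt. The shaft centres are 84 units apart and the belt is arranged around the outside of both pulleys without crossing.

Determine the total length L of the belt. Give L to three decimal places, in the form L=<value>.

L=236.659

open belt: β = asin((r2−r1)/C) = asin(15/84) = 10.2866°
wrap1 = π − 2β = 159.4269°
wrap2 = π + 2β = 200.5731°
tangent length = C·cosβ = 82.6499
L = r1·wrap1 + r2·wrap2 + 2·C·cosβ = 3·2.7825 + 18·3.5007 + 2·82.6499 = 236.6592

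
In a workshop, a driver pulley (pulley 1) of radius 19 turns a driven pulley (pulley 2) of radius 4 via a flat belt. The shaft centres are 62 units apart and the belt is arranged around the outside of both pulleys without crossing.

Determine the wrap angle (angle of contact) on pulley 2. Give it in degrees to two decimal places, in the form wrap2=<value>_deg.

open belt: β = asin((r2−r1)/C) = asin(-15/62) = -14.0008°
wrap1 = π − 2β = 208.0016°
wrap2 = π + 2β = 151.9984°

wrap2=152.00_deg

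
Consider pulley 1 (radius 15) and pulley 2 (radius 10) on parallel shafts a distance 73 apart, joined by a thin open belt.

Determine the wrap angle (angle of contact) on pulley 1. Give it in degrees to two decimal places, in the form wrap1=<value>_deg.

open belt: β = asin((r2−r1)/C) = asin(-5/73) = -3.9274°
wrap1 = π − 2β = 187.8549°
wrap2 = π + 2β = 172.1451°

wrap1=187.85_deg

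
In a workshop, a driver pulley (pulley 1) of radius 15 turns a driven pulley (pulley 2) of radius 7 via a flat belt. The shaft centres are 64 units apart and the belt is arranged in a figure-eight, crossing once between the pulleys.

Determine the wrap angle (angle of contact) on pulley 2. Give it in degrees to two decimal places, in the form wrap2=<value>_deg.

crossed belt: β = asin((r1+r2)/C) = asin(22/64) = 20.1055°
wrap1 = wrap2 = π + 2β = 220.2110°

wrap2=220.21_deg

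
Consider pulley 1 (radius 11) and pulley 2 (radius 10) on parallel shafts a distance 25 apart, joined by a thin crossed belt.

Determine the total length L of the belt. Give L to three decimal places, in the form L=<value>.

L=134.989

crossed belt: β = asin((r1+r2)/C) = asin(21/25) = 57.1401°
wrap1 = wrap2 = π + 2β = 294.2802°
tangent length = C·cosβ = 13.5647
L = (r1+r2)·wrap + 2·C·cosβ = 21·5.1362 + 2·13.5647 = 134.9887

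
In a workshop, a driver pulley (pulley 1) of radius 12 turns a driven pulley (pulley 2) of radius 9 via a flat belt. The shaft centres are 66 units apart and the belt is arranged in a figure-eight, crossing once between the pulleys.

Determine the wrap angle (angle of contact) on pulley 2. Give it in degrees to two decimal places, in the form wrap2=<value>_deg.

crossed belt: β = asin((r1+r2)/C) = asin(21/66) = 18.5530°
wrap1 = wrap2 = π + 2β = 217.1060°

wrap2=217.11_deg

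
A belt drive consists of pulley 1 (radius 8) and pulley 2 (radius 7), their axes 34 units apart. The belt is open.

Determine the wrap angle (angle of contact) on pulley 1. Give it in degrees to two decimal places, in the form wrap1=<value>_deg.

open belt: β = asin((r2−r1)/C) = asin(-1/34) = -1.6854°
wrap1 = π − 2β = 183.3708°
wrap2 = π + 2β = 176.6292°

wrap1=183.37_deg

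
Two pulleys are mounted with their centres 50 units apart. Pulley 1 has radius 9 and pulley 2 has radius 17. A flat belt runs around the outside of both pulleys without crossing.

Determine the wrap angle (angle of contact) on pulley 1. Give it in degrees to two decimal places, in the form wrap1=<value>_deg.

open belt: β = asin((r2−r1)/C) = asin(8/50) = 9.2069°
wrap1 = π − 2β = 161.5862°
wrap2 = π + 2β = 198.4138°

wrap1=161.59_deg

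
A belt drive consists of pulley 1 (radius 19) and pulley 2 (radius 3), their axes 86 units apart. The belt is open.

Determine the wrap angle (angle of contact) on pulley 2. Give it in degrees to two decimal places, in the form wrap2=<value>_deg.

wrap2=158.56_deg

open belt: β = asin((r2−r1)/C) = asin(-16/86) = -10.7222°
wrap1 = π − 2β = 201.4443°
wrap2 = π + 2β = 158.5557°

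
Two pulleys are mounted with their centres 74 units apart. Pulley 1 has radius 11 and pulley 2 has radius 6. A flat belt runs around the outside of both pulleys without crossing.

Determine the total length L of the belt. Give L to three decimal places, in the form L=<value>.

open belt: β = asin((r2−r1)/C) = asin(-5/74) = -3.8743°
wrap1 = π − 2β = 187.7486°
wrap2 = π + 2β = 172.2514°
tangent length = C·cosβ = 73.8309
L = r1·wrap1 + r2·wrap2 + 2·C·cosβ = 11·3.2768 + 6·3.0064 + 2·73.8309 = 201.7450

L=201.745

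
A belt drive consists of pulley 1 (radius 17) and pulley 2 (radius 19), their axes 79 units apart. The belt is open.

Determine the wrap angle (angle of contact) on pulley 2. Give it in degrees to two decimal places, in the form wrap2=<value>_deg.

wrap2=182.90_deg

open belt: β = asin((r2−r1)/C) = asin(2/79) = 1.4507°
wrap1 = π − 2β = 177.0986°
wrap2 = π + 2β = 182.9014°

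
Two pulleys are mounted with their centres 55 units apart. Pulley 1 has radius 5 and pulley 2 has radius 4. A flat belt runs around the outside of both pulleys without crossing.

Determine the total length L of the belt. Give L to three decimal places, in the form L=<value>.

L=138.293

open belt: β = asin((r2−r1)/C) = asin(-1/55) = -1.0418°
wrap1 = π − 2β = 182.0836°
wrap2 = π + 2β = 177.9164°
tangent length = C·cosβ = 54.9909
L = r1·wrap1 + r2·wrap2 + 2·C·cosβ = 5·3.1780 + 4·3.1052 + 2·54.9909 = 138.2925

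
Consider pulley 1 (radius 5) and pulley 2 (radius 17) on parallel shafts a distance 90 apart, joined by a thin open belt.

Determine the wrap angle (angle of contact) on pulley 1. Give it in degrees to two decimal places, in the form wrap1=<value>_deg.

open belt: β = asin((r2−r1)/C) = asin(12/90) = 7.6623°
wrap1 = π − 2β = 164.6755°
wrap2 = π + 2β = 195.3245°

wrap1=164.68_deg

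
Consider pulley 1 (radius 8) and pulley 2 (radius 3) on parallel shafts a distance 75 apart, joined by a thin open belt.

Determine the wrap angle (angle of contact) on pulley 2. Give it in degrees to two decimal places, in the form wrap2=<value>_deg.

wrap2=172.35_deg

open belt: β = asin((r2−r1)/C) = asin(-5/75) = -3.8226°
wrap1 = π − 2β = 187.6451°
wrap2 = π + 2β = 172.3549°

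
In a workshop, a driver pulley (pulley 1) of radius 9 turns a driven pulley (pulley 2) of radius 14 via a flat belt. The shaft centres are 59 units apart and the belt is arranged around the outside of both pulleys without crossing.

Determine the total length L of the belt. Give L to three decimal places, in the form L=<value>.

open belt: β = asin((r2−r1)/C) = asin(5/59) = 4.8614°
wrap1 = π − 2β = 170.2772°
wrap2 = π + 2β = 189.7228°
tangent length = C·cosβ = 58.7878
L = r1·wrap1 + r2·wrap2 + 2·C·cosβ = 9·2.9719 + 14·3.3113 + 2·58.7878 = 190.6806

L=190.681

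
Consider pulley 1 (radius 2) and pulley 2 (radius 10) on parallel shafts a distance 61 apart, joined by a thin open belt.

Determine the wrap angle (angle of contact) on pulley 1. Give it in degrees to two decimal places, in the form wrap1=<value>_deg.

open belt: β = asin((r2−r1)/C) = asin(8/61) = 7.5359°
wrap1 = π − 2β = 164.9282°
wrap2 = π + 2β = 195.0718°

wrap1=164.93_deg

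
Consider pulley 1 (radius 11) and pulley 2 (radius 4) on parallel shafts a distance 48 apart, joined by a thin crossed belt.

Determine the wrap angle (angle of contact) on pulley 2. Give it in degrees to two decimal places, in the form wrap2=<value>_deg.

crossed belt: β = asin((r1+r2)/C) = asin(15/48) = 18.2100°
wrap1 = wrap2 = π + 2β = 216.4199°

wrap2=216.42_deg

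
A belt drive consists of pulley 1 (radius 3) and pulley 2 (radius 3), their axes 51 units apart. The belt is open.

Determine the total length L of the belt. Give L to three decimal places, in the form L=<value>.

L=120.850

open belt: β = asin((r2−r1)/C) = asin(0/51) = 0.0000°
wrap1 = π − 2β = 180.0000°
wrap2 = π + 2β = 180.0000°
tangent length = C·cosβ = 51.0000
L = r1·wrap1 + r2·wrap2 + 2·C·cosβ = 3·3.1416 + 3·3.1416 + 2·51.0000 = 120.8496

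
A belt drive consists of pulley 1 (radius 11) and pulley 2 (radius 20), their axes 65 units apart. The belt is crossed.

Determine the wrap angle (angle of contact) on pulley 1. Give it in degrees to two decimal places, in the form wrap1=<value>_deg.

wrap1=236.97_deg

crossed belt: β = asin((r1+r2)/C) = asin(31/65) = 28.4846°
wrap1 = wrap2 = π + 2β = 236.9693°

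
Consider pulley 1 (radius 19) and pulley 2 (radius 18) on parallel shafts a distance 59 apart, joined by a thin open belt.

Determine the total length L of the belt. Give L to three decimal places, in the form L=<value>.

L=234.256

open belt: β = asin((r2−r1)/C) = asin(-1/59) = -0.9712°
wrap1 = π − 2β = 181.9423°
wrap2 = π + 2β = 178.0577°
tangent length = C·cosβ = 58.9915
L = r1·wrap1 + r2·wrap2 + 2·C·cosβ = 19·3.1755 + 18·3.1077 + 2·58.9915 = 234.2559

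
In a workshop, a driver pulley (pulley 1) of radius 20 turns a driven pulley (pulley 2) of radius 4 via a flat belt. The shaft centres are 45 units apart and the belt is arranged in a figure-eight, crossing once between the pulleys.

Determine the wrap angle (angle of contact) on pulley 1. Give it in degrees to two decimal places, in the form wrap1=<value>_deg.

crossed belt: β = asin((r1+r2)/C) = asin(24/45) = 32.2310°
wrap1 = wrap2 = π + 2β = 244.4619°

wrap1=244.46_deg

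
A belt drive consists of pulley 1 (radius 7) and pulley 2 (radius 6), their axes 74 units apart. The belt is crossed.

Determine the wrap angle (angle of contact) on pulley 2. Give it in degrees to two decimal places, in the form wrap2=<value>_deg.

crossed belt: β = asin((r1+r2)/C) = asin(13/74) = 10.1180°
wrap1 = wrap2 = π + 2β = 200.2360°

wrap2=200.24_deg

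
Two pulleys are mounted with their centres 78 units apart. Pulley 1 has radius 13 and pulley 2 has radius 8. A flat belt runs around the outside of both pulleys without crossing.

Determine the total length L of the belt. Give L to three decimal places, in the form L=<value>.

L=222.294

open belt: β = asin((r2−r1)/C) = asin(-5/78) = -3.6753°
wrap1 = π − 2β = 187.3507°
wrap2 = π + 2β = 172.6493°
tangent length = C·cosβ = 77.8396
L = r1·wrap1 + r2·wrap2 + 2·C·cosβ = 13·3.2699 + 8·3.0133 + 2·77.8396 = 222.2941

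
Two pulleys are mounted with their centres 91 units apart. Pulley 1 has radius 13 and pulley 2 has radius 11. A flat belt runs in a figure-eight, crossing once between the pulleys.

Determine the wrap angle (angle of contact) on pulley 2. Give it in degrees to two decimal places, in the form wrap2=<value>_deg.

crossed belt: β = asin((r1+r2)/C) = asin(24/91) = 15.2919°
wrap1 = wrap2 = π + 2β = 210.5837°

wrap2=210.58_deg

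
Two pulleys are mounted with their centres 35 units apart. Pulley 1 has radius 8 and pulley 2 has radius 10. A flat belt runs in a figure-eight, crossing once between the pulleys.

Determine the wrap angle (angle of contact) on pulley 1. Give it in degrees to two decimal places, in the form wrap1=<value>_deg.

crossed belt: β = asin((r1+r2)/C) = asin(18/35) = 30.9497°
wrap1 = wrap2 = π + 2β = 241.8994°

wrap1=241.90_deg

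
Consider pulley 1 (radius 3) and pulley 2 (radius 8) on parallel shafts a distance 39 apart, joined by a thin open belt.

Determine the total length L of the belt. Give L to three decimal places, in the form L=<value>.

L=113.199

open belt: β = asin((r2−r1)/C) = asin(5/39) = 7.3659°
wrap1 = π − 2β = 165.2682°
wrap2 = π + 2β = 194.7318°
tangent length = C·cosβ = 38.6782
L = r1·wrap1 + r2·wrap2 + 2·C·cosβ = 3·2.8845 + 8·3.3987 + 2·38.6782 = 113.1994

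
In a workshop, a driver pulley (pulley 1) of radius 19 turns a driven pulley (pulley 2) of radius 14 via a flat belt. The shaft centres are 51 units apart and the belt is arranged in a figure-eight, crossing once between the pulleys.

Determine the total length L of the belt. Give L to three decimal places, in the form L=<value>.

L=227.887

crossed belt: β = asin((r1+r2)/C) = asin(33/51) = 40.3202°
wrap1 = wrap2 = π + 2β = 260.6404°
tangent length = C·cosβ = 38.8844
L = (r1+r2)·wrap + 2·C·cosβ = 33·4.5490 + 2·38.8844 = 227.8870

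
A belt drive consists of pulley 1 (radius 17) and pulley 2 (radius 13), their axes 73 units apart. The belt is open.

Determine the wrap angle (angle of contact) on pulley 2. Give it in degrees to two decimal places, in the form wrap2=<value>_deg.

open belt: β = asin((r2−r1)/C) = asin(-4/73) = -3.1411°
wrap1 = π − 2β = 186.2821°
wrap2 = π + 2β = 173.7179°

wrap2=173.72_deg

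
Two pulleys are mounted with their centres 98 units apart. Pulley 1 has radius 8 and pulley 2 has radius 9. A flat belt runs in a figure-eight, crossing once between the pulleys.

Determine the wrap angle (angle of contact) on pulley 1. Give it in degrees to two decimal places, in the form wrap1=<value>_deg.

wrap1=199.98_deg

crossed belt: β = asin((r1+r2)/C) = asin(17/98) = 9.9896°
wrap1 = wrap2 = π + 2β = 199.9792°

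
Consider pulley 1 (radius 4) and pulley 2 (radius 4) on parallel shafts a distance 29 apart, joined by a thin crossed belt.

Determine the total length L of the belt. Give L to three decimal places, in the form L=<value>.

crossed belt: β = asin((r1+r2)/C) = asin(8/29) = 16.0134°
wrap1 = wrap2 = π + 2β = 212.0268°
tangent length = C·cosβ = 27.8747
L = (r1+r2)·wrap + 2·C·cosβ = 8·3.7006 + 2·27.8747 = 85.3540

L=85.354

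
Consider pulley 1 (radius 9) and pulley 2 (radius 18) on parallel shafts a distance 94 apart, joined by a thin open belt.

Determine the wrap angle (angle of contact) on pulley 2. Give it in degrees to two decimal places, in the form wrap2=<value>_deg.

open belt: β = asin((r2−r1)/C) = asin(9/94) = 5.4942°
wrap1 = π − 2β = 169.0116°
wrap2 = π + 2β = 190.9884°

wrap2=190.99_deg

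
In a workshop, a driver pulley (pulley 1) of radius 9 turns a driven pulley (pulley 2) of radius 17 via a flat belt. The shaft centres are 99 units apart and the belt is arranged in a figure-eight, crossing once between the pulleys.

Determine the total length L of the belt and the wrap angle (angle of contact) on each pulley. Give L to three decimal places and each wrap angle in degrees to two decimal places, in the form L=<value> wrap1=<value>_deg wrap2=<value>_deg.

L=286.550 wrap1=210.45_deg wrap2=210.45_deg

crossed belt: β = asin((r1+r2)/C) = asin(26/99) = 15.2260°
wrap1 = wrap2 = π + 2β = 210.4519°
tangent length = C·cosβ = 95.5249
L = (r1+r2)·wrap + 2·C·cosβ = 26·3.6731 + 2·95.5249 = 286.5498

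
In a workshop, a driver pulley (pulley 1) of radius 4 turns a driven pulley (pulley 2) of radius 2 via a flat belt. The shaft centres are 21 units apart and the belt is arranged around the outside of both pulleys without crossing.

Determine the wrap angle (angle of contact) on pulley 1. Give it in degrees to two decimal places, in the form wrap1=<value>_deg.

open belt: β = asin((r2−r1)/C) = asin(-2/21) = -5.4650°
wrap1 = π − 2β = 190.9300°
wrap2 = π + 2β = 169.0700°

wrap1=190.93_deg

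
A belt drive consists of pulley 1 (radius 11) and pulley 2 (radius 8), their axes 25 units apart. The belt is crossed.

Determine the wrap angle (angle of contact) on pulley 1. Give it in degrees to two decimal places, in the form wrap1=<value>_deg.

crossed belt: β = asin((r1+r2)/C) = asin(19/25) = 49.4642°
wrap1 = wrap2 = π + 2β = 278.9284°

wrap1=278.93_deg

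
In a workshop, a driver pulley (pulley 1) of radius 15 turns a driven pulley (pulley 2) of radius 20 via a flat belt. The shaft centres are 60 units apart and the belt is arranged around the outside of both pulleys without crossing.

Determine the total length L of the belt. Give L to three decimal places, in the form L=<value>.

L=230.373

open belt: β = asin((r2−r1)/C) = asin(5/60) = 4.7802°
wrap1 = π − 2β = 170.4396°
wrap2 = π + 2β = 189.5604°
tangent length = C·cosβ = 59.7913
L = r1·wrap1 + r2·wrap2 + 2·C·cosβ = 15·2.9747 + 20·3.3085 + 2·59.7913 = 230.3727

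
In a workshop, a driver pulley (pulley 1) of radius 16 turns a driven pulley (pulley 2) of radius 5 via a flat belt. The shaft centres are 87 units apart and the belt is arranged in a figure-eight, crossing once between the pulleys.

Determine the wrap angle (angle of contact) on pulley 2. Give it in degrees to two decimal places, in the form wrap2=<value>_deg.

crossed belt: β = asin((r1+r2)/C) = asin(21/87) = 13.9680°
wrap1 = wrap2 = π + 2β = 207.9359°

wrap2=207.94_deg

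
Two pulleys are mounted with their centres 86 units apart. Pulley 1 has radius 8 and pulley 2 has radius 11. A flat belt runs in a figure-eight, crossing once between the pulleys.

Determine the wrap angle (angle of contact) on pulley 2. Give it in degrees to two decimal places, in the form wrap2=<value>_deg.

crossed belt: β = asin((r1+r2)/C) = asin(19/86) = 12.7637°
wrap1 = wrap2 = π + 2β = 205.5274°

wrap2=205.53_deg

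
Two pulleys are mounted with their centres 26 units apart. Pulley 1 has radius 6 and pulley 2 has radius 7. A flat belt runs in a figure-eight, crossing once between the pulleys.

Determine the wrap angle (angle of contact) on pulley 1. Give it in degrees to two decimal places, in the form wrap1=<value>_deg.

crossed belt: β = asin((r1+r2)/C) = asin(13/26) = 30.0000°
wrap1 = wrap2 = π + 2β = 240.0000°

wrap1=240.00_deg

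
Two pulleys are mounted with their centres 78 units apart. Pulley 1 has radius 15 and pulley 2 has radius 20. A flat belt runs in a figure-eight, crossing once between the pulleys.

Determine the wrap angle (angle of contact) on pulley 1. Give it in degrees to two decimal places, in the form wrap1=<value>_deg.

wrap1=233.32_deg

crossed belt: β = asin((r1+r2)/C) = asin(35/78) = 26.6615°
wrap1 = wrap2 = π + 2β = 233.3229°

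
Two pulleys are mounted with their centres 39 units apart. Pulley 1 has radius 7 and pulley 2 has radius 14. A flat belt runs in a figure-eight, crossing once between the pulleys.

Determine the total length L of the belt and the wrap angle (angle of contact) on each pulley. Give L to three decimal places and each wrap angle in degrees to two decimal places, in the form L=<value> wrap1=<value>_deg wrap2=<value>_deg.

crossed belt: β = asin((r1+r2)/C) = asin(21/39) = 32.5790°
wrap1 = wrap2 = π + 2β = 245.1579°
tangent length = C·cosβ = 32.8634
L = (r1+r2)·wrap + 2·C·cosβ = 21·4.2788 + 2·32.8634 = 155.5818

L=155.582 wrap1=245.16_deg wrap2=245.16_deg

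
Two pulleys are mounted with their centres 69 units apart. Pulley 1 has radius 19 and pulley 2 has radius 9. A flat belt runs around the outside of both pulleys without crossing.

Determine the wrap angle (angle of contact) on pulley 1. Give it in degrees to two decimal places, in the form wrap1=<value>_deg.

open belt: β = asin((r2−r1)/C) = asin(-10/69) = -8.3331°
wrap1 = π − 2β = 196.6662°
wrap2 = π + 2β = 163.3338°

wrap1=196.67_deg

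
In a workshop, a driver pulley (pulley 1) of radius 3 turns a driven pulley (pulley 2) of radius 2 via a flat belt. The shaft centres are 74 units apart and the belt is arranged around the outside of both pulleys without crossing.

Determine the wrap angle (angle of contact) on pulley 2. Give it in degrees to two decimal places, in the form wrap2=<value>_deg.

open belt: β = asin((r2−r1)/C) = asin(-1/74) = -0.7743°
wrap1 = π − 2β = 181.5486°
wrap2 = π + 2β = 178.4514°

wrap2=178.45_deg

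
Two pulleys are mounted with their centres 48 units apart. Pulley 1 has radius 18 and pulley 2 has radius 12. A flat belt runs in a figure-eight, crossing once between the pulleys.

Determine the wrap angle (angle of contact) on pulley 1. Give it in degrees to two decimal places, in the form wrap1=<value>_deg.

crossed belt: β = asin((r1+r2)/C) = asin(30/48) = 38.6822°
wrap1 = wrap2 = π + 2β = 257.3644°

wrap1=257.36_deg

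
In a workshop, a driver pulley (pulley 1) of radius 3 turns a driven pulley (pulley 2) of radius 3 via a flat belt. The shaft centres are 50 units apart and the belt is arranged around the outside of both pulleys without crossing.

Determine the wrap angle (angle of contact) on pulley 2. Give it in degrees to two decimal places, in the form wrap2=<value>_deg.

wrap2=180.00_deg

open belt: β = asin((r2−r1)/C) = asin(0/50) = 0.0000°
wrap1 = π − 2β = 180.0000°
wrap2 = π + 2β = 180.0000°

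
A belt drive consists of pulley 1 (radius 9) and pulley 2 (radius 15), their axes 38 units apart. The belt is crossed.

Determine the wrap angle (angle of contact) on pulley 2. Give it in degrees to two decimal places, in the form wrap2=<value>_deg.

crossed belt: β = asin((r1+r2)/C) = asin(24/38) = 39.1667°
wrap1 = wrap2 = π + 2β = 258.3334°

wrap2=258.33_deg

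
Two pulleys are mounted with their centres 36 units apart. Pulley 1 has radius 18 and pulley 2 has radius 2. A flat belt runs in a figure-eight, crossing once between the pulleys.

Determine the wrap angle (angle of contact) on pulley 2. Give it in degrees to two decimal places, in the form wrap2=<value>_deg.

crossed belt: β = asin((r1+r2)/C) = asin(20/36) = 33.7490°
wrap1 = wrap2 = π + 2β = 247.4980°

wrap2=247.50_deg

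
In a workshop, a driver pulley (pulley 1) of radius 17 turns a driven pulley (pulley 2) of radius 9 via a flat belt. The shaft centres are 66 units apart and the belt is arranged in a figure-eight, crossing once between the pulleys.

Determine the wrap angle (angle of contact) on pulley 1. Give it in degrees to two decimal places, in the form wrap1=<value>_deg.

crossed belt: β = asin((r1+r2)/C) = asin(26/66) = 23.1998°
wrap1 = wrap2 = π + 2β = 226.3997°

wrap1=226.40_deg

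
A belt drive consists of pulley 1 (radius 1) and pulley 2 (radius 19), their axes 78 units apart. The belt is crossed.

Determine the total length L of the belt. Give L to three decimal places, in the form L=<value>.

crossed belt: β = asin((r1+r2)/C) = asin(20/78) = 14.8572°
wrap1 = wrap2 = π + 2β = 209.7143°
tangent length = C·cosβ = 75.3923
L = (r1+r2)·wrap + 2·C·cosβ = 20·3.6602 + 2·75.3923 = 223.9887

L=223.989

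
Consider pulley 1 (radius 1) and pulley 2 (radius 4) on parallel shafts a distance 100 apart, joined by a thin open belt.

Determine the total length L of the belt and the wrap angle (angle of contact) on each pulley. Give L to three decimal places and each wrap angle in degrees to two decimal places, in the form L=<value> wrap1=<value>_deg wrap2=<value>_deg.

L=215.798 wrap1=176.56_deg wrap2=183.44_deg

open belt: β = asin((r2−r1)/C) = asin(3/100) = 1.7191°
wrap1 = π − 2β = 176.5617°
wrap2 = π + 2β = 183.4383°
tangent length = C·cosβ = 99.9550
L = r1·wrap1 + r2·wrap2 + 2·C·cosβ = 1·3.0816 + 4·3.2016 + 2·99.9550 = 215.7980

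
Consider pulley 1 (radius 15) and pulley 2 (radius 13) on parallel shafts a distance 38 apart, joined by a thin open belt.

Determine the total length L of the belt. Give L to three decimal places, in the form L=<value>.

L=164.070

open belt: β = asin((r2−r1)/C) = asin(-2/38) = -3.0170°
wrap1 = π − 2β = 186.0339°
wrap2 = π + 2β = 173.9661°
tangent length = C·cosβ = 37.9473
L = r1·wrap1 + r2·wrap2 + 2·C·cosβ = 15·3.2469 + 13·3.0363 + 2·37.9473 = 164.0699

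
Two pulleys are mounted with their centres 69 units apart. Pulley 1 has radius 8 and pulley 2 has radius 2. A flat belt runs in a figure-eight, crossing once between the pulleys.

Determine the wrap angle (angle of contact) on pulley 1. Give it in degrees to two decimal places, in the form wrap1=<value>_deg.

crossed belt: β = asin((r1+r2)/C) = asin(10/69) = 8.3331°
wrap1 = wrap2 = π + 2β = 196.6662°

wrap1=196.67_deg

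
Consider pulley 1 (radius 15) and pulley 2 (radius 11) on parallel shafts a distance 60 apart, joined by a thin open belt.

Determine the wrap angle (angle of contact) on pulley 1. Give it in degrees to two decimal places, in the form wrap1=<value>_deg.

wrap1=187.65_deg

open belt: β = asin((r2−r1)/C) = asin(-4/60) = -3.8226°
wrap1 = π − 2β = 187.6451°
wrap2 = π + 2β = 172.3549°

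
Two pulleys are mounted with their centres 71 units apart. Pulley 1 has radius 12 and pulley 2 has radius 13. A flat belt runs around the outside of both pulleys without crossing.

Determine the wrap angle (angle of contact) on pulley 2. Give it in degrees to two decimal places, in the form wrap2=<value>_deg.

open belt: β = asin((r2−r1)/C) = asin(1/71) = 0.8070°
wrap1 = π − 2β = 178.3860°
wrap2 = π + 2β = 181.6140°

wrap2=181.61_deg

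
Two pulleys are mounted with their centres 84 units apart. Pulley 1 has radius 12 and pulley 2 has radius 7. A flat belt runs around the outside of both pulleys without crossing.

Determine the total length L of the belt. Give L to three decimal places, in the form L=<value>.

L=227.988

open belt: β = asin((r2−r1)/C) = asin(-5/84) = -3.4125°
wrap1 = π − 2β = 186.8250°
wrap2 = π + 2β = 173.1750°
tangent length = C·cosβ = 83.8511
L = r1·wrap1 + r2·wrap2 + 2·C·cosβ = 12·3.2607 + 7·3.0225 + 2·83.8511 = 227.9880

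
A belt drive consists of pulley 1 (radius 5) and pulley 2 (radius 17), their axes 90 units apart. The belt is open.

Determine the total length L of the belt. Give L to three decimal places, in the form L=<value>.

L=250.717

open belt: β = asin((r2−r1)/C) = asin(12/90) = 7.6623°
wrap1 = π − 2β = 164.6755°
wrap2 = π + 2β = 195.3245°
tangent length = C·cosβ = 89.1964
L = r1·wrap1 + r2·wrap2 + 2·C·cosβ = 5·2.8741 + 17·3.4091 + 2·89.1964 = 250.7174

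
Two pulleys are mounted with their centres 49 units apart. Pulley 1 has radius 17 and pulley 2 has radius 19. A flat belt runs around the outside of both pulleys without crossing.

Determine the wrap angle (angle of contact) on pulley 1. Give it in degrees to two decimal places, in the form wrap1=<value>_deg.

open belt: β = asin((r2−r1)/C) = asin(2/49) = 2.3393°
wrap1 = π − 2β = 175.3215°
wrap2 = π + 2β = 184.6785°

wrap1=175.32_deg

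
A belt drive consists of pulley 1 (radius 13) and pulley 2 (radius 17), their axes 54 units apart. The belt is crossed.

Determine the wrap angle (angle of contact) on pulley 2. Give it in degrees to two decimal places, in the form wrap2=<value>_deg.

crossed belt: β = asin((r1+r2)/C) = asin(30/54) = 33.7490°
wrap1 = wrap2 = π + 2β = 247.4980°

wrap2=247.50_deg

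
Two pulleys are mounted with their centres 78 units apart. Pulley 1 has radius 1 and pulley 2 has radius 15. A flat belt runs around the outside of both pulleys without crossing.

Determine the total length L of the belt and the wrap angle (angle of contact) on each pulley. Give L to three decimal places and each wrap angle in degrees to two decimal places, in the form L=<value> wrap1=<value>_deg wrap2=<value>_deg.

L=208.785 wrap1=159.32_deg wrap2=200.68_deg

open belt: β = asin((r2−r1)/C) = asin(14/78) = 10.3399°
wrap1 = π − 2β = 159.3202°
wrap2 = π + 2β = 200.6798°
tangent length = C·cosβ = 76.7333
L = r1·wrap1 + r2·wrap2 + 2·C·cosβ = 1·2.7807 + 15·3.5025 + 2·76.7333 = 208.7851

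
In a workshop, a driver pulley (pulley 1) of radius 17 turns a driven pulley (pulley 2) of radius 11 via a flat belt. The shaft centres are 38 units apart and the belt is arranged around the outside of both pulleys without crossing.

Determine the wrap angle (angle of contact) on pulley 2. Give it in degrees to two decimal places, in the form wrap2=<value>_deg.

open belt: β = asin((r2−r1)/C) = asin(-6/38) = -9.0847°
wrap1 = π − 2β = 198.1694°
wrap2 = π + 2β = 161.8306°

wrap2=161.83_deg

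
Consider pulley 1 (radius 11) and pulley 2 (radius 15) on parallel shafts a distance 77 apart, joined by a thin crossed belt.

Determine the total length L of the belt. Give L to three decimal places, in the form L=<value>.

L=244.547

crossed belt: β = asin((r1+r2)/C) = asin(26/77) = 19.7345°
wrap1 = wrap2 = π + 2β = 219.4690°
tangent length = C·cosβ = 72.4776
L = (r1+r2)·wrap + 2·C·cosβ = 26·3.8305 + 2·72.4776 = 244.5471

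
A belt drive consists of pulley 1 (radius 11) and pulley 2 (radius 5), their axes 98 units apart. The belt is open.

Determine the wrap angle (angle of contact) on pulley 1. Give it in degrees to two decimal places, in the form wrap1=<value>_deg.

wrap1=187.02_deg

open belt: β = asin((r2−r1)/C) = asin(-6/98) = -3.5101°
wrap1 = π − 2β = 187.0202°
wrap2 = π + 2β = 172.9798°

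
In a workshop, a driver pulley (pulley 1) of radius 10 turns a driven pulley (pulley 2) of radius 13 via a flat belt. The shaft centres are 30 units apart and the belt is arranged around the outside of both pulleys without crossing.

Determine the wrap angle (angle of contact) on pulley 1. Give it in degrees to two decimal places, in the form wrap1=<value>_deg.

open belt: β = asin((r2−r1)/C) = asin(3/30) = 5.7392°
wrap1 = π − 2β = 168.5217°
wrap2 = π + 2β = 191.4783°

wrap1=168.52_deg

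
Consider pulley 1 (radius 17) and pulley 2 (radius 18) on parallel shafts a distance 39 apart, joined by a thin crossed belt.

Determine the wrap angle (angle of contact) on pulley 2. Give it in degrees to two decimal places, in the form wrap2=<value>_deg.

wrap2=307.65_deg

crossed belt: β = asin((r1+r2)/C) = asin(35/39) = 63.8230°
wrap1 = wrap2 = π + 2β = 307.6461°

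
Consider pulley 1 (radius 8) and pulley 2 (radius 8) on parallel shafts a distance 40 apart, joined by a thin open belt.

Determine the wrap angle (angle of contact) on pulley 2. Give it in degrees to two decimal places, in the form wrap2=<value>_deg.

open belt: β = asin((r2−r1)/C) = asin(0/40) = 0.0000°
wrap1 = π − 2β = 180.0000°
wrap2 = π + 2β = 180.0000°

wrap2=180.00_deg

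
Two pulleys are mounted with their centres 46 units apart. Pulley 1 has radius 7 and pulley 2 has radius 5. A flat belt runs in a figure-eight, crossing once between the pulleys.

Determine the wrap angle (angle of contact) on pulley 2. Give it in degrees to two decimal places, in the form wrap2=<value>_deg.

wrap2=210.24_deg

crossed belt: β = asin((r1+r2)/C) = asin(12/46) = 15.1217°
wrap1 = wrap2 = π + 2β = 210.2433°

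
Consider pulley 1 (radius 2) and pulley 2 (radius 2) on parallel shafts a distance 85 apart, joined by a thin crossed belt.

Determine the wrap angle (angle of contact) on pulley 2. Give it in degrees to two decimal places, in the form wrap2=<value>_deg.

wrap2=185.39_deg

crossed belt: β = asin((r1+r2)/C) = asin(4/85) = 2.6973°
wrap1 = wrap2 = π + 2β = 185.3945°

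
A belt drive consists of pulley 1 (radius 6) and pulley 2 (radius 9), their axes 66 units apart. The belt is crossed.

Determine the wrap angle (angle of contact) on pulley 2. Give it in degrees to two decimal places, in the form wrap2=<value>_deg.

crossed belt: β = asin((r1+r2)/C) = asin(15/66) = 13.1366°
wrap1 = wrap2 = π + 2β = 206.2731°

wrap2=206.27_deg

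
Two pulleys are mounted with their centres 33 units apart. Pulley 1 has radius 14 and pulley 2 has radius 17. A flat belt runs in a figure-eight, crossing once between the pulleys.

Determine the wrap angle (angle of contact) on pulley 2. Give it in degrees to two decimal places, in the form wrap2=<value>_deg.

wrap2=319.90_deg

crossed belt: β = asin((r1+r2)/C) = asin(31/33) = 69.9500°
wrap1 = wrap2 = π + 2β = 319.9000°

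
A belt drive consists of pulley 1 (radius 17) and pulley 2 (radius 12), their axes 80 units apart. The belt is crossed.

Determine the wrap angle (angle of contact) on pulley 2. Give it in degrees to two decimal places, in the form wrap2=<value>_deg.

wrap2=222.51_deg

crossed belt: β = asin((r1+r2)/C) = asin(29/80) = 21.2538°
wrap1 = wrap2 = π + 2β = 222.5076°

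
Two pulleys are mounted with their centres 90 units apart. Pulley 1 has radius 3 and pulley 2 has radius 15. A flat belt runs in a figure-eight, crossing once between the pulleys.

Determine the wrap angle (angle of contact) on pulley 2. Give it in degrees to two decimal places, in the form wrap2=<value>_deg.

wrap2=203.07_deg

crossed belt: β = asin((r1+r2)/C) = asin(18/90) = 11.5370°
wrap1 = wrap2 = π + 2β = 203.0739°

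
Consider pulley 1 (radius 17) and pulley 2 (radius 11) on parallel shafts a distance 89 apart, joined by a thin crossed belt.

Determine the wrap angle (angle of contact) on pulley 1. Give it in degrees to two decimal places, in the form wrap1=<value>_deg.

wrap1=216.67_deg

crossed belt: β = asin((r1+r2)/C) = asin(28/89) = 18.3371°
wrap1 = wrap2 = π + 2β = 216.6741°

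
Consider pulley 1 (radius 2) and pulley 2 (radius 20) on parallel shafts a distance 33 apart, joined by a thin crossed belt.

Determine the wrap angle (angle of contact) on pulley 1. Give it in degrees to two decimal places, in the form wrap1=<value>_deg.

crossed belt: β = asin((r1+r2)/C) = asin(22/33) = 41.8103°
wrap1 = wrap2 = π + 2β = 263.6206°

wrap1=263.62_deg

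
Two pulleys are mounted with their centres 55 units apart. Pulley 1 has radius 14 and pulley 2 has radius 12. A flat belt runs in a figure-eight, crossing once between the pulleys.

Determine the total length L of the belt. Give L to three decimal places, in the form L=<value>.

crossed belt: β = asin((r1+r2)/C) = asin(26/55) = 28.2115°
wrap1 = wrap2 = π + 2β = 236.4230°
tangent length = C·cosβ = 48.4665
L = (r1+r2)·wrap + 2·C·cosβ = 26·4.1264 + 2·48.4665 = 204.2183

L=204.218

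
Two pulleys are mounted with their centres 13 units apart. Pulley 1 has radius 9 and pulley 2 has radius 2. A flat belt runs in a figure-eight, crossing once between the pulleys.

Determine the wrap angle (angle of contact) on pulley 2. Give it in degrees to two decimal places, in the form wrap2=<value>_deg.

crossed belt: β = asin((r1+r2)/C) = asin(11/13) = 57.7958°
wrap1 = wrap2 = π + 2β = 295.5915°

wrap2=295.59_deg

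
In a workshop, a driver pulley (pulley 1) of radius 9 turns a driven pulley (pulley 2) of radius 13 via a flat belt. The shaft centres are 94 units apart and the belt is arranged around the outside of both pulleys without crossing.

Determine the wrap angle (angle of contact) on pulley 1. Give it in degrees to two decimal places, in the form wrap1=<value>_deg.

wrap1=175.12_deg

open belt: β = asin((r2−r1)/C) = asin(4/94) = 2.4389°
wrap1 = π − 2β = 175.1223°
wrap2 = π + 2β = 184.8777°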